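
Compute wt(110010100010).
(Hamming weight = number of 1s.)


Counting 1s in 110010100010

5


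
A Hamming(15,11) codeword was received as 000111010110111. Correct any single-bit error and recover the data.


Syndrome = 2: error at position 2

Data: 01100110111 (corrected bit 2)


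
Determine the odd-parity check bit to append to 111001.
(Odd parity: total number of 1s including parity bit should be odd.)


Number of 1s in data: 4
Parity bit: 1

1


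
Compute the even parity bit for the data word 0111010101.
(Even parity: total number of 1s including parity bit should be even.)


Number of 1s in data: 6
Parity bit: 0

0


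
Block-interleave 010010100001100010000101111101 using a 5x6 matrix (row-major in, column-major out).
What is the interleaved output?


Matrix:
  010010
  100001
  100010
  000101
  111101
Read columns: 011011000100001000111010001011

011011000100001000111010001011


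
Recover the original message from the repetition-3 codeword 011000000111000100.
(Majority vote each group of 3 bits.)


Groups: 011, 000, 000, 111, 000, 100
Majority votes: 100100

100100


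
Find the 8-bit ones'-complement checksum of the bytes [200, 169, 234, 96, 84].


Sum = 783 mod 256 = 15
Complement = 240

240


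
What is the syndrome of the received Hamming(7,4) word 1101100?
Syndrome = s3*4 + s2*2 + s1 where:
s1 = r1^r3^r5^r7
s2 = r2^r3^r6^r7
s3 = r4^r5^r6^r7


s1=0, s2=1, s3=0

Syndrome = 2 (error at position 2)


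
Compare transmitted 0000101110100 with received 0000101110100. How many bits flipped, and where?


XOR: 0000000000000

0 errors (received matches sent)


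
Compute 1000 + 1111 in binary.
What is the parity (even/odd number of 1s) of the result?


1000 = 8
1111 = 15
Sum = 23 = 10111
1s count = 4

even parity (4 ones in 10111)


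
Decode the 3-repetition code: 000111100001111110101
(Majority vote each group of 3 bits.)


Groups: 000, 111, 100, 001, 111, 110, 101
Majority votes: 0100111

0100111


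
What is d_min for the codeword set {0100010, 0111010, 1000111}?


Comparing all pairs, minimum distance: 2
Can detect 1 errors, correct 0 errors

2


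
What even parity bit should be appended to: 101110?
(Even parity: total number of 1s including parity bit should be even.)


Number of 1s in data: 4
Parity bit: 0

0


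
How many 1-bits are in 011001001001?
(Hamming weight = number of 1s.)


Counting 1s in 011001001001

5


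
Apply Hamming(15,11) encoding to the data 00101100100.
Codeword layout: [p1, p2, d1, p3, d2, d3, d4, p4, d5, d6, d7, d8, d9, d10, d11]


Parity bits: p1=0, p2=0, p3=0, p4=1

000001011100100


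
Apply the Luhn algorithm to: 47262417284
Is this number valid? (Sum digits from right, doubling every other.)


Luhn sum = 43
43 mod 10 = 3

Invalid (Luhn sum mod 10 = 3)


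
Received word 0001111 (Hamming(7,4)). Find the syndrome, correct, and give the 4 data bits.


Syndrome = 0: no error detected

Data: 0111 (no errors)


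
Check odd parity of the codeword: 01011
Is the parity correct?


Number of 1s: 3

Yes, parity is correct (3 ones)


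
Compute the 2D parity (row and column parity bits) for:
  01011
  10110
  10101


Row parities: 111
Column parities: 01000

Row P: 111, Col P: 01000, Corner: 1


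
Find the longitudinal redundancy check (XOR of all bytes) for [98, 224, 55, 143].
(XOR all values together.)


XOR chain: 98 ^ 224 ^ 55 ^ 143 = 58

58


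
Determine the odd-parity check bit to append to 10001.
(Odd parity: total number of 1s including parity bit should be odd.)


Number of 1s in data: 2
Parity bit: 1

1


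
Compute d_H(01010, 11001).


XOR: 10011
Count of 1s: 3

3


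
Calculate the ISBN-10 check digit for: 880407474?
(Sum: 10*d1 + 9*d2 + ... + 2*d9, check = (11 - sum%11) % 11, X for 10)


Weighted sum: 260
260 mod 11 = 7

Check digit: 4


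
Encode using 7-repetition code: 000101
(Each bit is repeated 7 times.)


Each bit -> 7 copies

000000000000000000000111111100000001111111


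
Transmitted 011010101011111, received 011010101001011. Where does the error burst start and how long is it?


XOR: 000000000010100

Burst at position 10, length 3


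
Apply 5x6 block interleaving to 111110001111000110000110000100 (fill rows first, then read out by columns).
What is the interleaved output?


Matrix:
  111110
  001111
  000110
  000110
  000100
Read columns: 100001000011000111111111001000

100001000011000111111111001000


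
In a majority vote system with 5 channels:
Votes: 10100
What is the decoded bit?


Ones: 2 out of 5
Threshold: 3

0 (2/5 voted 1)


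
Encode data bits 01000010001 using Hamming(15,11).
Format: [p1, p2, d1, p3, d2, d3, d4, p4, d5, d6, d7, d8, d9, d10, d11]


Parity bits: p1=1, p2=0, p3=0, p4=0

100010000010001


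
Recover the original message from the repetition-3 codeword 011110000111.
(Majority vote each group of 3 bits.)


Groups: 011, 110, 000, 111
Majority votes: 1101

1101


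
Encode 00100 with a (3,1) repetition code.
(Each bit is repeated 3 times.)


Each bit -> 3 copies

000000111000000


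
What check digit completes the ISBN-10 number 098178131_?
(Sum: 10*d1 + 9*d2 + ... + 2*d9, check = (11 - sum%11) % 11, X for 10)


Weighted sum: 249
249 mod 11 = 7

Check digit: 4


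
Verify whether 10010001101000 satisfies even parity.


Number of 1s: 5

No, parity error (5 ones)


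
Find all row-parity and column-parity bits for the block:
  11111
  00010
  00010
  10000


Row parities: 1111
Column parities: 01111

Row P: 1111, Col P: 01111, Corner: 0


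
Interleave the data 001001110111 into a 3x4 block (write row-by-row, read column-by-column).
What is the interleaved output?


Matrix:
  0010
  0111
  0111
Read columns: 000011111011

000011111011


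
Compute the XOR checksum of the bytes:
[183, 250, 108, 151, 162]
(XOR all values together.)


XOR chain: 183 ^ 250 ^ 108 ^ 151 ^ 162 = 20

20


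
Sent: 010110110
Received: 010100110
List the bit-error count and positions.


XOR: 000010000

1 error(s) at position(s): 4


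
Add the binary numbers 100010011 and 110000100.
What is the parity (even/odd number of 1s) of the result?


100010011 = 275
110000100 = 388
Sum = 663 = 1010010111
1s count = 6

even parity (6 ones in 1010010111)


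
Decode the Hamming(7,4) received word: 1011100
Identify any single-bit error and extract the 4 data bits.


Syndrome = 3: error at position 3

Data: 0100 (corrected bit 3)


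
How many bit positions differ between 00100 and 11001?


XOR: 11101
Count of 1s: 4

4


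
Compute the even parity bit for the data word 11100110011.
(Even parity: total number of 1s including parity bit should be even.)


Number of 1s in data: 7
Parity bit: 1

1


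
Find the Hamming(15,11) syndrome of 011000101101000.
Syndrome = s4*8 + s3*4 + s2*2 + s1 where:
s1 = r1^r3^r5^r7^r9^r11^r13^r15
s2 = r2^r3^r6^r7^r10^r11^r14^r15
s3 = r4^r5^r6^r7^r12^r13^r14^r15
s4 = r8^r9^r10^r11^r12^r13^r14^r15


s1=1, s2=0, s3=0, s4=1

Syndrome = 9 (error at position 9)


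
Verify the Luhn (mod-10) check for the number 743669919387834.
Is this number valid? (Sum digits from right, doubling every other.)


Luhn sum = 93
93 mod 10 = 3

Invalid (Luhn sum mod 10 = 3)


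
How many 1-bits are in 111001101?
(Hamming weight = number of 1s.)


Counting 1s in 111001101

6


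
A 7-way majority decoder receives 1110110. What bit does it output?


Ones: 5 out of 7
Threshold: 4

1 (5/7 voted 1)


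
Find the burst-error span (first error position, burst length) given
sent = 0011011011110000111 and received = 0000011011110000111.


XOR: 0011000000000000000

Burst at position 2, length 2


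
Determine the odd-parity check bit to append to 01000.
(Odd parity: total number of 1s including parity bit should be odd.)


Number of 1s in data: 1
Parity bit: 0

0


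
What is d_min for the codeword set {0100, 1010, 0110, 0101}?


Comparing all pairs, minimum distance: 1
Can detect 0 errors, correct 0 errors

1


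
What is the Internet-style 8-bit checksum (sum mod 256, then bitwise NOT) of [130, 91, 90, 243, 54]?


Sum = 608 mod 256 = 96
Complement = 159

159


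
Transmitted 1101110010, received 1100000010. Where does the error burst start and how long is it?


XOR: 0001110000

Burst at position 3, length 3


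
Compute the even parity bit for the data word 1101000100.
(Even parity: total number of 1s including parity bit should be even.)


Number of 1s in data: 4
Parity bit: 0

0


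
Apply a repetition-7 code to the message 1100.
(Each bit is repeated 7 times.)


Each bit -> 7 copies

1111111111111100000000000000


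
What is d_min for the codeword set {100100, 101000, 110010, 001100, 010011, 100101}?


Comparing all pairs, minimum distance: 1
Can detect 0 errors, correct 0 errors

1


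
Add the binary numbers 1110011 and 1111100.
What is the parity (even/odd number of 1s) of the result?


1110011 = 115
1111100 = 124
Sum = 239 = 11101111
1s count = 7

odd parity (7 ones in 11101111)


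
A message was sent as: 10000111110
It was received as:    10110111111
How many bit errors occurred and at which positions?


XOR: 00110000001

3 error(s) at position(s): 2, 3, 10


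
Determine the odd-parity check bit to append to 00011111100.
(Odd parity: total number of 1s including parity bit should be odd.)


Number of 1s in data: 6
Parity bit: 1

1


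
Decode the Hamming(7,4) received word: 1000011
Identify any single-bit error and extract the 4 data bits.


Syndrome = 0: no error detected

Data: 0011 (no errors)


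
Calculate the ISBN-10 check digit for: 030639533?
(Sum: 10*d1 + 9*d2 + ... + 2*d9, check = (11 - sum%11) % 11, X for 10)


Weighted sum: 167
167 mod 11 = 2

Check digit: 9


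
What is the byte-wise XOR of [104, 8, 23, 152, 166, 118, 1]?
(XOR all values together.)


XOR chain: 104 ^ 8 ^ 23 ^ 152 ^ 166 ^ 118 ^ 1 = 62

62


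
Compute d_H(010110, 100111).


XOR: 110001
Count of 1s: 3

3


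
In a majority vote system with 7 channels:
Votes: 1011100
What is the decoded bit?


Ones: 4 out of 7
Threshold: 4

1 (4/7 voted 1)


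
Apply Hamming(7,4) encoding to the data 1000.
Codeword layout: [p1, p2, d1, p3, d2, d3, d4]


Parity bits: p1=1, p2=1, p3=0

1110000


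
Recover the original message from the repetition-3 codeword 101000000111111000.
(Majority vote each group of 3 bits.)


Groups: 101, 000, 000, 111, 111, 000
Majority votes: 100110

100110


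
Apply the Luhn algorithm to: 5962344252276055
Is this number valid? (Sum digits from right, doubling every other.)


Luhn sum = 58
58 mod 10 = 8

Invalid (Luhn sum mod 10 = 8)


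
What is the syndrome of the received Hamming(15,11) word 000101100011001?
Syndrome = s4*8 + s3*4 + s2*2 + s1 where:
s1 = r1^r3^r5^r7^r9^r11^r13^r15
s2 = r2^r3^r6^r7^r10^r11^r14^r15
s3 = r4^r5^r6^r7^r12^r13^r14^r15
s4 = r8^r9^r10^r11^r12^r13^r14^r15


s1=1, s2=0, s3=1, s4=1

Syndrome = 13 (error at position 13)


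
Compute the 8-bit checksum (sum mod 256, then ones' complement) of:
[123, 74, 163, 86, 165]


Sum = 611 mod 256 = 99
Complement = 156

156


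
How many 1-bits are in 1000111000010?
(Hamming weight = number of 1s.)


Counting 1s in 1000111000010

5


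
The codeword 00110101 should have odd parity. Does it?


Number of 1s: 4

No, parity error (4 ones)


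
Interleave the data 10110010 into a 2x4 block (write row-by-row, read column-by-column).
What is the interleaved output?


Matrix:
  1011
  0010
Read columns: 10001110

10001110


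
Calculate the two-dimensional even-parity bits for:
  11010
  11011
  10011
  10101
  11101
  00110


Row parities: 101100
Column parities: 11100

Row P: 101100, Col P: 11100, Corner: 1


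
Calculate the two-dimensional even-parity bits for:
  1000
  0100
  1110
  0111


Row parities: 1111
Column parities: 0101

Row P: 1111, Col P: 0101, Corner: 0


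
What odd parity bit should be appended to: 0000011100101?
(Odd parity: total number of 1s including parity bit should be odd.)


Number of 1s in data: 5
Parity bit: 0

0


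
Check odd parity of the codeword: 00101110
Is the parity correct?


Number of 1s: 4

No, parity error (4 ones)


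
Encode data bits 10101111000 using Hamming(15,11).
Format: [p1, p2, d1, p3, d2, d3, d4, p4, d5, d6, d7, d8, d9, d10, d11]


Parity bits: p1=1, p2=0, p3=0, p4=0

101001001111000


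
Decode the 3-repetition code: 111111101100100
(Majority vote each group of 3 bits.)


Groups: 111, 111, 101, 100, 100
Majority votes: 11100

11100


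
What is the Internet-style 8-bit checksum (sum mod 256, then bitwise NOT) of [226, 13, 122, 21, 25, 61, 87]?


Sum = 555 mod 256 = 43
Complement = 212

212


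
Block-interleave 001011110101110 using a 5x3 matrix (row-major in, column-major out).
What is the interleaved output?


Matrix:
  001
  011
  110
  101
  110
Read columns: 001110110111010

001110110111010


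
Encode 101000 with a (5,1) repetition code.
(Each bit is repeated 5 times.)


Each bit -> 5 copies

111110000011111000000000000000


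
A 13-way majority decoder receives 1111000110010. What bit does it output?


Ones: 7 out of 13
Threshold: 7

1 (7/13 voted 1)


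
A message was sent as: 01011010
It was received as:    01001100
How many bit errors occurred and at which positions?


XOR: 00010110

3 error(s) at position(s): 3, 5, 6


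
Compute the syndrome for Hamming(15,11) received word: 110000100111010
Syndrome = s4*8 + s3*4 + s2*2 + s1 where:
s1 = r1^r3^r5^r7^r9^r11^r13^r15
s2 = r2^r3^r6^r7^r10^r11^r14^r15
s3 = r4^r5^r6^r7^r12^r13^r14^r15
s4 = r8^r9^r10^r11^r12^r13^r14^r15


s1=1, s2=1, s3=1, s4=0

Syndrome = 7 (error at position 7)


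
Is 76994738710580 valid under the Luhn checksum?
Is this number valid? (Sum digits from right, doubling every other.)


Luhn sum = 76
76 mod 10 = 6

Invalid (Luhn sum mod 10 = 6)


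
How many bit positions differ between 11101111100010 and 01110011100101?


XOR: 10011100000111
Count of 1s: 7

7


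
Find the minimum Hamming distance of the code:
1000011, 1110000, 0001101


Comparing all pairs, minimum distance: 4
Can detect 3 errors, correct 1 errors

4


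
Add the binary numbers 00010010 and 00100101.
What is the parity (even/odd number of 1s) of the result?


00010010 = 18
00100101 = 37
Sum = 55 = 110111
1s count = 5

odd parity (5 ones in 110111)


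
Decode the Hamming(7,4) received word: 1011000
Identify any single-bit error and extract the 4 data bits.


Syndrome = 6: error at position 6

Data: 1010 (corrected bit 6)


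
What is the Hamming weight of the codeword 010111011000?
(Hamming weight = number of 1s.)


Counting 1s in 010111011000

6


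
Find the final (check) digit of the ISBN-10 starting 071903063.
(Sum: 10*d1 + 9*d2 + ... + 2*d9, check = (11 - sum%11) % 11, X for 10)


Weighted sum: 173
173 mod 11 = 8

Check digit: 3


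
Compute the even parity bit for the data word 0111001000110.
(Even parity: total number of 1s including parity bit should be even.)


Number of 1s in data: 6
Parity bit: 0

0


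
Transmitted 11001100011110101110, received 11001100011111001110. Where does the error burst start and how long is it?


XOR: 00000000000001100000

Burst at position 13, length 2


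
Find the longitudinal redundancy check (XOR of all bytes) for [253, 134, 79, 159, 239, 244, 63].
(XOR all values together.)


XOR chain: 253 ^ 134 ^ 79 ^ 159 ^ 239 ^ 244 ^ 63 = 143

143


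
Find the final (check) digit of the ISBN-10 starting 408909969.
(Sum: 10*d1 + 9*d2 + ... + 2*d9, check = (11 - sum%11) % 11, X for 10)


Weighted sum: 284
284 mod 11 = 9

Check digit: 2


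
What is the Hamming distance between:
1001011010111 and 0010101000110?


XOR: 1011110010001
Count of 1s: 7

7


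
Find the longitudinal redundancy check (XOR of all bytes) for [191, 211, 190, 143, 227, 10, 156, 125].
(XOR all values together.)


XOR chain: 191 ^ 211 ^ 190 ^ 143 ^ 227 ^ 10 ^ 156 ^ 125 = 85

85


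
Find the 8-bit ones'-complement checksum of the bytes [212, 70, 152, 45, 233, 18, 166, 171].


Sum = 1067 mod 256 = 43
Complement = 212

212


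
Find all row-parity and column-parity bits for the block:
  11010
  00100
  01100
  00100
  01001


Row parities: 11010
Column parities: 11111

Row P: 11010, Col P: 11111, Corner: 1


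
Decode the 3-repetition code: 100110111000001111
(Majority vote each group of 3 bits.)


Groups: 100, 110, 111, 000, 001, 111
Majority votes: 011001

011001


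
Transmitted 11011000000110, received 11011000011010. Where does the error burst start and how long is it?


XOR: 00000000011100

Burst at position 9, length 3


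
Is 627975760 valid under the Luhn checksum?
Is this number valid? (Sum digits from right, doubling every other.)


Luhn sum = 44
44 mod 10 = 4

Invalid (Luhn sum mod 10 = 4)


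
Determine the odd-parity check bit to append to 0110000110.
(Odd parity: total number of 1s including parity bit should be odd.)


Number of 1s in data: 4
Parity bit: 1

1


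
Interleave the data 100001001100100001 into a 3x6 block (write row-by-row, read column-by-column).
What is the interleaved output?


Matrix:
  100001
  001100
  100001
Read columns: 101000010010000101

101000010010000101


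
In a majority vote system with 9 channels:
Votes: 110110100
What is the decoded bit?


Ones: 5 out of 9
Threshold: 5

1 (5/9 voted 1)


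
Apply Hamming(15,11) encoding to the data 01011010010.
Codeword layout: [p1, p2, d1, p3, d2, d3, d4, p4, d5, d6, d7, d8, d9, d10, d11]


Parity bits: p1=0, p2=1, p3=1, p4=1

010110111010010


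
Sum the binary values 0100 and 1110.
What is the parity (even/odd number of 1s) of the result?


0100 = 4
1110 = 14
Sum = 18 = 10010
1s count = 2

even parity (2 ones in 10010)


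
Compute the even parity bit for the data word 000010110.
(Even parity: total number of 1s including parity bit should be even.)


Number of 1s in data: 3
Parity bit: 1

1


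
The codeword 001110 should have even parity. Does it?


Number of 1s: 3

No, parity error (3 ones)


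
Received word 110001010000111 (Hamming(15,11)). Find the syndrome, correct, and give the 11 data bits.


Syndrome = 1: error at position 1

Data: 00100000111 (corrected bit 1)


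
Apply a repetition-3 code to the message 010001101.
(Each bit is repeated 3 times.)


Each bit -> 3 copies

000111000000000111111000111


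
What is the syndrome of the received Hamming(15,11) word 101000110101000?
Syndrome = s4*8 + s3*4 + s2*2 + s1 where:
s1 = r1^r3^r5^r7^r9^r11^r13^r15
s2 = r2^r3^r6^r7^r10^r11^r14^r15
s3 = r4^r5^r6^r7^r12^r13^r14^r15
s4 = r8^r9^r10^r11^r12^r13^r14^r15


s1=1, s2=1, s3=0, s4=1

Syndrome = 11 (error at position 11)


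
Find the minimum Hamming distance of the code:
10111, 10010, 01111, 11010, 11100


Comparing all pairs, minimum distance: 1
Can detect 0 errors, correct 0 errors

1


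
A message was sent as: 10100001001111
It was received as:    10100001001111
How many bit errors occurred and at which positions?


XOR: 00000000000000

0 errors (received matches sent)


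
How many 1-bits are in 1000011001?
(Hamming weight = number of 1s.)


Counting 1s in 1000011001

4


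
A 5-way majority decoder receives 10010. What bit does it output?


Ones: 2 out of 5
Threshold: 3

0 (2/5 voted 1)


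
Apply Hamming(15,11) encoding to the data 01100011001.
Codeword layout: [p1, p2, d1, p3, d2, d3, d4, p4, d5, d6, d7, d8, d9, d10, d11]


Parity bits: p1=1, p2=1, p3=0, p4=1

110011010011001


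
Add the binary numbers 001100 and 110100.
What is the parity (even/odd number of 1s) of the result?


001100 = 12
110100 = 52
Sum = 64 = 1000000
1s count = 1

odd parity (1 ones in 1000000)


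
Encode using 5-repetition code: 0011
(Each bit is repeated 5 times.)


Each bit -> 5 copies

00000000001111111111


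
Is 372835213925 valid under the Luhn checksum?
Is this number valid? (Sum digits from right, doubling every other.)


Luhn sum = 65
65 mod 10 = 5

Invalid (Luhn sum mod 10 = 5)


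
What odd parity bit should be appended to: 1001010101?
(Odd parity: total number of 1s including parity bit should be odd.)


Number of 1s in data: 5
Parity bit: 0

0


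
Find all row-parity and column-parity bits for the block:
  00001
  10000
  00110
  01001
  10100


Row parities: 11000
Column parities: 01010

Row P: 11000, Col P: 01010, Corner: 0


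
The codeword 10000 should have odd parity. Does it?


Number of 1s: 1

Yes, parity is correct (1 ones)


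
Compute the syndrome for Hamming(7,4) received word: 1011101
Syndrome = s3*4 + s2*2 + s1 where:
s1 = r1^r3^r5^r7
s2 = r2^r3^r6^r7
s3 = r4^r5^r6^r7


s1=0, s2=0, s3=1

Syndrome = 4 (error at position 4)


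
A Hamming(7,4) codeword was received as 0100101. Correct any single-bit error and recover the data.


Syndrome = 0: no error detected

Data: 0101 (no errors)


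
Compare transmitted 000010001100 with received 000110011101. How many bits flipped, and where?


XOR: 000100010001

3 error(s) at position(s): 3, 7, 11


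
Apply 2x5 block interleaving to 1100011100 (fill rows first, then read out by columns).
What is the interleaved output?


Matrix:
  11000
  11100
Read columns: 1111010000

1111010000


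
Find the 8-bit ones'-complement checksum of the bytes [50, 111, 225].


Sum = 386 mod 256 = 130
Complement = 125

125


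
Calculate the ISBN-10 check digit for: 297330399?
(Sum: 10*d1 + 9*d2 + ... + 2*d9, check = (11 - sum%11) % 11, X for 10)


Weighted sum: 253
253 mod 11 = 0

Check digit: 0


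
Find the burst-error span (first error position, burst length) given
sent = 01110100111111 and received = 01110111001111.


XOR: 00000011110000

Burst at position 6, length 4


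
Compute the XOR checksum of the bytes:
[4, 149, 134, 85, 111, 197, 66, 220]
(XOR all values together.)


XOR chain: 4 ^ 149 ^ 134 ^ 85 ^ 111 ^ 197 ^ 66 ^ 220 = 118

118


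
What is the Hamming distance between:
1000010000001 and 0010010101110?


XOR: 1010000101111
Count of 1s: 7

7


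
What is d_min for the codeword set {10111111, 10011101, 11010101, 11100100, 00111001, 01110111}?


Comparing all pairs, minimum distance: 2
Can detect 1 errors, correct 0 errors

2


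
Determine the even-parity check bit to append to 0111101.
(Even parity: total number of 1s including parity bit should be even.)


Number of 1s in data: 5
Parity bit: 1

1


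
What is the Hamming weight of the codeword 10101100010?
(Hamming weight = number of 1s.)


Counting 1s in 10101100010

5


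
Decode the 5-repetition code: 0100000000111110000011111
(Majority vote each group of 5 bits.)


Groups: 01000, 00000, 11111, 00000, 11111
Majority votes: 00101

00101


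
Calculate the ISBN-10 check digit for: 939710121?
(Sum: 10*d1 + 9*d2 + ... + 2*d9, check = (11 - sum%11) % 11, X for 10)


Weighted sum: 256
256 mod 11 = 3

Check digit: 8


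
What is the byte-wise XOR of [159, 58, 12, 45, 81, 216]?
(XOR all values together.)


XOR chain: 159 ^ 58 ^ 12 ^ 45 ^ 81 ^ 216 = 13

13


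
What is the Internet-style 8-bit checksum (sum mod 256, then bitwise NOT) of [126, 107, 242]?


Sum = 475 mod 256 = 219
Complement = 36

36


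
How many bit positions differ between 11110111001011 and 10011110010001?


XOR: 01101001011010
Count of 1s: 7

7


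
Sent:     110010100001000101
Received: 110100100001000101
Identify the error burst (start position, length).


XOR: 000110000000000000

Burst at position 3, length 2


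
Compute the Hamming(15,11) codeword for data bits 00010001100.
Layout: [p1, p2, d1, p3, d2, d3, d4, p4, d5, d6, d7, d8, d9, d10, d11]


Parity bits: p1=0, p2=1, p3=1, p4=0

010100100001100


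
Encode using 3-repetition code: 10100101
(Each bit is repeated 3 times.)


Each bit -> 3 copies

111000111000000111000111


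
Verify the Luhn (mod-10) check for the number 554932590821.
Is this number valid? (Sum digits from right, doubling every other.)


Luhn sum = 54
54 mod 10 = 4

Invalid (Luhn sum mod 10 = 4)


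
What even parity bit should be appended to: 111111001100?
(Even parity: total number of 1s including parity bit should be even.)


Number of 1s in data: 8
Parity bit: 0

0


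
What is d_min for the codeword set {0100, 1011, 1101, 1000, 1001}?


Comparing all pairs, minimum distance: 1
Can detect 0 errors, correct 0 errors

1


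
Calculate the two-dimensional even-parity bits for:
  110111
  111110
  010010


Row parities: 110
Column parities: 011011

Row P: 110, Col P: 011011, Corner: 0


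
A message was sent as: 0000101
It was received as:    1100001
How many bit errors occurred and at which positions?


XOR: 1100100

3 error(s) at position(s): 0, 1, 4


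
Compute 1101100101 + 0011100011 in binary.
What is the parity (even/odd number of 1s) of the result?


1101100101 = 869
0011100011 = 227
Sum = 1096 = 10001001000
1s count = 3

odd parity (3 ones in 10001001000)


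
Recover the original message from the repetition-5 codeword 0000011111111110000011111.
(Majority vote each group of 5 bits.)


Groups: 00000, 11111, 11111, 00000, 11111
Majority votes: 01101

01101


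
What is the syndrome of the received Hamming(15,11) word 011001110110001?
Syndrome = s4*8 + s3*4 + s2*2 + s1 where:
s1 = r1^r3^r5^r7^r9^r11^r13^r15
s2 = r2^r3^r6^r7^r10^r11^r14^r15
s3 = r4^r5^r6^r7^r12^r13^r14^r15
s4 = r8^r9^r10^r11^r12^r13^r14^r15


s1=0, s2=1, s3=1, s4=0

Syndrome = 6 (error at position 6)


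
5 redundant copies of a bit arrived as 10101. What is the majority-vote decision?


Ones: 3 out of 5
Threshold: 3

1 (3/5 voted 1)


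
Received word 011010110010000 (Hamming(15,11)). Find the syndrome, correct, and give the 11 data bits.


Syndrome = 0: no error detected

Data: 11010010000 (no errors)


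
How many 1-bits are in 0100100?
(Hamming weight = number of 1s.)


Counting 1s in 0100100

2


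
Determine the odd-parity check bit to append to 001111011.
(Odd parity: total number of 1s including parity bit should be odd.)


Number of 1s in data: 6
Parity bit: 1

1


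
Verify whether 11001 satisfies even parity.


Number of 1s: 3

No, parity error (3 ones)


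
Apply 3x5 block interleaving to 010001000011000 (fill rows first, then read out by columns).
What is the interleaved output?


Matrix:
  01000
  10000
  11000
Read columns: 011101000000000

011101000000000


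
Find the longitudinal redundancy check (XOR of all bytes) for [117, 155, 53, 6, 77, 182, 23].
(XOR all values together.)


XOR chain: 117 ^ 155 ^ 53 ^ 6 ^ 77 ^ 182 ^ 23 = 49

49


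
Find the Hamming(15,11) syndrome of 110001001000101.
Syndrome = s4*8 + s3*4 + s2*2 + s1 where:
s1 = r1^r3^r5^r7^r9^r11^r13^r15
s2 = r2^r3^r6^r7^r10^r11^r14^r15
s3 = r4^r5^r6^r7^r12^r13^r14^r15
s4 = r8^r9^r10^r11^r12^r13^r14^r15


s1=0, s2=1, s3=1, s4=1

Syndrome = 14 (error at position 14)


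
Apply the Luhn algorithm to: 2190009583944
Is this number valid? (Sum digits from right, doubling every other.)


Luhn sum = 58
58 mod 10 = 8

Invalid (Luhn sum mod 10 = 8)


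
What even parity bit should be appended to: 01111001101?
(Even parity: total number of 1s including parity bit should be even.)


Number of 1s in data: 7
Parity bit: 1

1


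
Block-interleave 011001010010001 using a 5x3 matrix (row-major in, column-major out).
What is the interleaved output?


Matrix:
  011
  001
  010
  010
  001
Read columns: 000001011011001

000001011011001


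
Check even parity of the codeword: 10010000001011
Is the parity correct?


Number of 1s: 5

No, parity error (5 ones)


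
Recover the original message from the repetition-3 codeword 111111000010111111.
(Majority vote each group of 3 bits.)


Groups: 111, 111, 000, 010, 111, 111
Majority votes: 110011

110011


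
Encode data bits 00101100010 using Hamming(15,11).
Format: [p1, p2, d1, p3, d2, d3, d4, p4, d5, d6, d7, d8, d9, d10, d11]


Parity bits: p1=1, p2=1, p3=0, p4=1

110001011100010


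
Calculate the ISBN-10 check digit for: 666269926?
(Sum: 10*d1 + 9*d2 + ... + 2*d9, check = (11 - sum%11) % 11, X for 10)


Weighted sum: 311
311 mod 11 = 3

Check digit: 8


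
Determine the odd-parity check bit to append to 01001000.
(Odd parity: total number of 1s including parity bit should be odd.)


Number of 1s in data: 2
Parity bit: 1

1


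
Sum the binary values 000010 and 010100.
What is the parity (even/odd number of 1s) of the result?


000010 = 2
010100 = 20
Sum = 22 = 10110
1s count = 3

odd parity (3 ones in 10110)


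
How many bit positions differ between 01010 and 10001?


XOR: 11011
Count of 1s: 4

4


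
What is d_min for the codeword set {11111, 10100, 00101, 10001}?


Comparing all pairs, minimum distance: 2
Can detect 1 errors, correct 0 errors

2


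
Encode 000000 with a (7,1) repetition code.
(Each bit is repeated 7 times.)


Each bit -> 7 copies

000000000000000000000000000000000000000000


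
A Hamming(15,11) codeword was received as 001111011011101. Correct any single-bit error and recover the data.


Syndrome = 0: no error detected

Data: 11101011101 (no errors)


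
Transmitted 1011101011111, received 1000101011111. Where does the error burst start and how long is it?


XOR: 0011000000000

Burst at position 2, length 2


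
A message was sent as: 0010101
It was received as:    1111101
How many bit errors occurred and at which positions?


XOR: 1101000

3 error(s) at position(s): 0, 1, 3


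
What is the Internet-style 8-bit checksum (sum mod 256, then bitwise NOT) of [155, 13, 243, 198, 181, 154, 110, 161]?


Sum = 1215 mod 256 = 191
Complement = 64

64


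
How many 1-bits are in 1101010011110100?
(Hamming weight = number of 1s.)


Counting 1s in 1101010011110100

9


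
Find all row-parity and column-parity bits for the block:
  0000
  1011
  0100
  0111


Row parities: 0111
Column parities: 1000

Row P: 0111, Col P: 1000, Corner: 1


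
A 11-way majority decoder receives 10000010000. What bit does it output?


Ones: 2 out of 11
Threshold: 6

0 (2/11 voted 1)


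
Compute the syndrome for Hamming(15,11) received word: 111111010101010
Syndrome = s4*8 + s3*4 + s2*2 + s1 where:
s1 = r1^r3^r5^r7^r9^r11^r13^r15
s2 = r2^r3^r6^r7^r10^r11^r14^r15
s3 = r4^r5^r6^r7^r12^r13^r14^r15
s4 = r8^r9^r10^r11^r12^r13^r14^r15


s1=1, s2=1, s3=1, s4=0

Syndrome = 7 (error at position 7)


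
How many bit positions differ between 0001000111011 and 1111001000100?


XOR: 1110001111111
Count of 1s: 10

10


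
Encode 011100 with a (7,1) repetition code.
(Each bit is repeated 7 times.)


Each bit -> 7 copies

000000011111111111111111111100000000000000


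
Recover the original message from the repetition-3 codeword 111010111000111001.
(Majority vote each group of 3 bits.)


Groups: 111, 010, 111, 000, 111, 001
Majority votes: 101010

101010


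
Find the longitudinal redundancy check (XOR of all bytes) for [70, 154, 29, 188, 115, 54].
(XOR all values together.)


XOR chain: 70 ^ 154 ^ 29 ^ 188 ^ 115 ^ 54 = 56

56


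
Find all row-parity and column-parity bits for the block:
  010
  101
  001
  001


Row parities: 1011
Column parities: 111

Row P: 1011, Col P: 111, Corner: 1


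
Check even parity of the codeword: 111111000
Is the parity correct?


Number of 1s: 6

Yes, parity is correct (6 ones)


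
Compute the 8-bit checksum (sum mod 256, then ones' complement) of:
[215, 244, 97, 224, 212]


Sum = 992 mod 256 = 224
Complement = 31

31


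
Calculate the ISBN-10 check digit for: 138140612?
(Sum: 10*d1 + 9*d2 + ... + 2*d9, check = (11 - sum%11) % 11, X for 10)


Weighted sum: 163
163 mod 11 = 9

Check digit: 2


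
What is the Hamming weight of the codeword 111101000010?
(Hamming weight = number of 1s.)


Counting 1s in 111101000010

6


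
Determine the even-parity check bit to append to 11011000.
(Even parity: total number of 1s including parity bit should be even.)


Number of 1s in data: 4
Parity bit: 0

0


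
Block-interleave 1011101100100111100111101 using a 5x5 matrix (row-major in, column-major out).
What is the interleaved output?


Matrix:
  10111
  01100
  10011
  11001
  11101
Read columns: 1011101011110011010010111

1011101011110011010010111


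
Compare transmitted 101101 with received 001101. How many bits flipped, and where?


XOR: 100000

1 error(s) at position(s): 0


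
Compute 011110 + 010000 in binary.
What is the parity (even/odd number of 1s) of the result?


011110 = 30
010000 = 16
Sum = 46 = 101110
1s count = 4

even parity (4 ones in 101110)


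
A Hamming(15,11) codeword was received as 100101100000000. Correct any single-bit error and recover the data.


Syndrome = 4: error at position 4

Data: 00110000000 (corrected bit 4)


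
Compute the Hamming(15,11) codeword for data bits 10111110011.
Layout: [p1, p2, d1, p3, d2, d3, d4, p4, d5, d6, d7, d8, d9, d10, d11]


Parity bits: p1=1, p2=1, p3=0, p4=1

111001111110011


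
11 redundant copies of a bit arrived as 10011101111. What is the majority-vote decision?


Ones: 8 out of 11
Threshold: 6

1 (8/11 voted 1)


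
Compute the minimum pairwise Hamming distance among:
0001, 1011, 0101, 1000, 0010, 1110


Comparing all pairs, minimum distance: 1
Can detect 0 errors, correct 0 errors

1


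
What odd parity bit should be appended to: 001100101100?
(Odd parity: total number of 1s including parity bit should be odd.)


Number of 1s in data: 5
Parity bit: 0

0


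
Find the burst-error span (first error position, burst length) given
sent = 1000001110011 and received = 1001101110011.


XOR: 0001100000000

Burst at position 3, length 2


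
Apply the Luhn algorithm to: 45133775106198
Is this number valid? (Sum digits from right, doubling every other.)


Luhn sum = 64
64 mod 10 = 4

Invalid (Luhn sum mod 10 = 4)


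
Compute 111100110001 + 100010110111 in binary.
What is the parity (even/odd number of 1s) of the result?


111100110001 = 3889
100010110111 = 2231
Sum = 6120 = 1011111101000
1s count = 8

even parity (8 ones in 1011111101000)


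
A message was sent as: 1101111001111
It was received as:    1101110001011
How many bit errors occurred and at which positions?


XOR: 0000001000100

2 error(s) at position(s): 6, 10


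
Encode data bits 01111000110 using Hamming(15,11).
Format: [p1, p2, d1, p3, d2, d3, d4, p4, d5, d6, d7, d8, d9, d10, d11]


Parity bits: p1=0, p2=1, p3=1, p4=1

010111111000110


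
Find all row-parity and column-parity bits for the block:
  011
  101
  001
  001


Row parities: 0011
Column parities: 110

Row P: 0011, Col P: 110, Corner: 0


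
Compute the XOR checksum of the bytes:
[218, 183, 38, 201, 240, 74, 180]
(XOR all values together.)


XOR chain: 218 ^ 183 ^ 38 ^ 201 ^ 240 ^ 74 ^ 180 = 140

140


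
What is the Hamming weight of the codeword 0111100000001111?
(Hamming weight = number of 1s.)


Counting 1s in 0111100000001111

8


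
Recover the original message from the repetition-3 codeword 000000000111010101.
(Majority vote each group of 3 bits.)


Groups: 000, 000, 000, 111, 010, 101
Majority votes: 000101

000101


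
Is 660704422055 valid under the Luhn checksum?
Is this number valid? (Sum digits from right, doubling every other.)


Luhn sum = 40
40 mod 10 = 0

Valid (Luhn sum mod 10 = 0)


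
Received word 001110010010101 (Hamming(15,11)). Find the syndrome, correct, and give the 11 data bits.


Syndrome = 3: error at position 3

Data: 01000010101 (corrected bit 3)


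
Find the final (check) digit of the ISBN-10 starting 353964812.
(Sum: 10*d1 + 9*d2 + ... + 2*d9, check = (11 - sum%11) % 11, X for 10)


Weighted sum: 257
257 mod 11 = 4

Check digit: 7


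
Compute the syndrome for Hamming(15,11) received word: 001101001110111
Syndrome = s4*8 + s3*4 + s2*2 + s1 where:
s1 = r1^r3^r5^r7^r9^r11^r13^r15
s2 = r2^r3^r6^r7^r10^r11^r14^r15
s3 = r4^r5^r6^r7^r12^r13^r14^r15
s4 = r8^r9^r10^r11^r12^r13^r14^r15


s1=1, s2=0, s3=1, s4=0

Syndrome = 5 (error at position 5)


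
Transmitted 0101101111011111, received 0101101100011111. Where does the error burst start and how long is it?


XOR: 0000000011000000

Burst at position 8, length 2


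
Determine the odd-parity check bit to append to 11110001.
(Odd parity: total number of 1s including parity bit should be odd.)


Number of 1s in data: 5
Parity bit: 0

0


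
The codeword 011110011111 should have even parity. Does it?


Number of 1s: 9

No, parity error (9 ones)


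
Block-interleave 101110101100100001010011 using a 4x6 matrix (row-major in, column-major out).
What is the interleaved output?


Matrix:
  101110
  101100
  100001
  010011
Read columns: 111000011100110010010011

111000011100110010010011


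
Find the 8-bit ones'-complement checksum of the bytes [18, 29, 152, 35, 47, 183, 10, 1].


Sum = 475 mod 256 = 219
Complement = 36

36


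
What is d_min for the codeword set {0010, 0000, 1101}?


Comparing all pairs, minimum distance: 1
Can detect 0 errors, correct 0 errors

1


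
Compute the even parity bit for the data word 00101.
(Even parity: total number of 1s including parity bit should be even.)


Number of 1s in data: 2
Parity bit: 0

0


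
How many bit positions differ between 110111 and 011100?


XOR: 101011
Count of 1s: 4

4


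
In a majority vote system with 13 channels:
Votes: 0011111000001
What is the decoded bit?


Ones: 6 out of 13
Threshold: 7

0 (6/13 voted 1)


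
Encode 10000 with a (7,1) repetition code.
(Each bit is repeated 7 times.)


Each bit -> 7 copies

11111110000000000000000000000000000


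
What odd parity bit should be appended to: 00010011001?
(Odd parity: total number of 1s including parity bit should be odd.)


Number of 1s in data: 4
Parity bit: 1

1


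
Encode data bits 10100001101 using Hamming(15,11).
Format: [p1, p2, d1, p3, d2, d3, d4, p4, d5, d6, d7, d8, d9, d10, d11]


Parity bits: p1=1, p2=1, p3=0, p4=1

111001010001101


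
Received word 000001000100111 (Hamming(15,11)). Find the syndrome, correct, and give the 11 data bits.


Syndrome = 0: no error detected

Data: 00100100111 (no errors)


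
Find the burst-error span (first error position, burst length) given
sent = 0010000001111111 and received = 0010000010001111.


XOR: 0000000011110000

Burst at position 8, length 4


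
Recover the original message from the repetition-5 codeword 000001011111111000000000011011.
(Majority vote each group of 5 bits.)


Groups: 00000, 10111, 11111, 00000, 00000, 11011
Majority votes: 011001

011001


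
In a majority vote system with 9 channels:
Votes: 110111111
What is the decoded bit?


Ones: 8 out of 9
Threshold: 5

1 (8/9 voted 1)


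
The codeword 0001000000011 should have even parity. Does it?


Number of 1s: 3

No, parity error (3 ones)


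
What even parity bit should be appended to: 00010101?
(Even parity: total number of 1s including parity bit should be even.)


Number of 1s in data: 3
Parity bit: 1

1


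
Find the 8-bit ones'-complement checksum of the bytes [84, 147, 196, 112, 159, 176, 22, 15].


Sum = 911 mod 256 = 143
Complement = 112

112
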